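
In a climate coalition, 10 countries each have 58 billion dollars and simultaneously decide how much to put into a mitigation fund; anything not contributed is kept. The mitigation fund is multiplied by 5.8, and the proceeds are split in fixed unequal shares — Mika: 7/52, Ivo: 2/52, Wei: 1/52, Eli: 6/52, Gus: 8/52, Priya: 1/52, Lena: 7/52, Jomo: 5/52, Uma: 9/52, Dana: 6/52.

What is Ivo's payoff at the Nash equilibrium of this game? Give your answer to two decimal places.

A player with share s gets back 5.8·s per unit contributed, so full contribution is dominant for anyone with s > 1/5.8 = 0.1724 and zero contribution is dominant for anyone below.
Uma alone (share 9/52) is above the threshold, contributing 58; the remaining 9 contribute 0. Total contributed: 58.
Ivo keeps 58 and receives 5.8 × 58 × 2/52 = 12.94 from the mitigation fund, for a payoff of 70.94.

70.94 billion dollars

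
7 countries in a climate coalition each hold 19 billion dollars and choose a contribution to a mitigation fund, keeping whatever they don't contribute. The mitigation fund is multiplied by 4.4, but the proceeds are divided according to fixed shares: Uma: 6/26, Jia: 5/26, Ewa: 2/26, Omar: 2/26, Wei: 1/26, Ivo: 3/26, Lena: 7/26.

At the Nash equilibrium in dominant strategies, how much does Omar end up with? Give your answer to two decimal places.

31.86 billion dollars

A player with share s gets back 4.4·s per unit contributed, so full contribution is dominant for anyone with s > 1/4.4 = 0.2273 and zero contribution is dominant for anyone below.
The shares above 0.2273 belong to Uma and Lena, contributing 19 each; the remaining 5 contribute 0. Total contributed: 38.
Omar keeps 19 and receives 4.4 × 38 × 2/26 = 12.86 from the mitigation fund, for a payoff of 31.86.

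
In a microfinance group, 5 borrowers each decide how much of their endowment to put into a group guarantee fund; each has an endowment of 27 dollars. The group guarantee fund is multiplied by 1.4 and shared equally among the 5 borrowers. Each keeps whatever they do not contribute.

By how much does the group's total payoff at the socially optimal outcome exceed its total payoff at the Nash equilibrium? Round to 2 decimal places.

54.00 dollars

Each contributed unit returns 1.4/5 = 0.2800 to its contributor — below 1 — so contributing 0 is dominant for every player. At the Nash equilibrium everyone keeps their 27, and the group total is 5 × 27 = 135.
Each contributed unit returns 1.400 to the group as a whole (0.2800 to each of 5 players), which exceeds 1, so the social optimum is full contribution: group total = 1.400 × 135 = 189.00.
Efficiency loss = 189.00 − 135 = 54.00.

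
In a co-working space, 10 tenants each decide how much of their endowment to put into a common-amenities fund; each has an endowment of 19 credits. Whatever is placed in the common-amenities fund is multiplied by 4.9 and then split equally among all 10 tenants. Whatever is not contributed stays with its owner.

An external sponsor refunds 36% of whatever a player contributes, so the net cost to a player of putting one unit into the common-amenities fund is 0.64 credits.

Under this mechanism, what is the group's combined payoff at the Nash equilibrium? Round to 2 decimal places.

The effective private return is (4.9/10) / 0.64 = 0.7656, which is still under 1, so the mechanism doesn't change anyone's dominant strategy: zero contribution.
At the Nash equilibrium no one contributes; group total payoff = 10 × 19 = 190.

190.00 credits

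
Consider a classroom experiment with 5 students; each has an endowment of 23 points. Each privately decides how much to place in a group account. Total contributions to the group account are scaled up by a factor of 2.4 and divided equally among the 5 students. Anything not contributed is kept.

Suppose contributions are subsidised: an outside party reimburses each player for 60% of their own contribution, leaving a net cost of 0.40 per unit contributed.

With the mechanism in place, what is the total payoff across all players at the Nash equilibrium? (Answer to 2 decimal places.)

With the mechanism, a contributed unit returns (2.4/5) / 0.40 = 1.2000 per unit of net cost to the contributor — now above 1 — so contributing fully is weakly dominant for every player.
So the Nash equilibrium is full contribution by all 5; the group earns 5 × (23 × 0.60 + 2.4 × 23) = 345.00.

345.00 points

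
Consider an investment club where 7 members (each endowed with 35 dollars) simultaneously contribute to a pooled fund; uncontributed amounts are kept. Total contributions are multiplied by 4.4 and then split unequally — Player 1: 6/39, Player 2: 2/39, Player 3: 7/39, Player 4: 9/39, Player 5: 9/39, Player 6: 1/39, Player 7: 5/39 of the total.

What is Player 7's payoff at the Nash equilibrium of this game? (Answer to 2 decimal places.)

Player j's private return per contributed unit is 4.4 × (j's share). Contributing is weakly dominant for j when that share is at least 1/4.4 = 0.2273, and contributing 0 is dominant otherwise.
Player 4 and Player 5 are above the threshold, contributing 35 each; the remaining 5 contribute 0. Total contributed: 70.
Player 7 keeps 35 and receives 4.4 × 70 × 5/39 = 39.49 from the pooled fund, for a payoff of 74.49.

74.49 dollars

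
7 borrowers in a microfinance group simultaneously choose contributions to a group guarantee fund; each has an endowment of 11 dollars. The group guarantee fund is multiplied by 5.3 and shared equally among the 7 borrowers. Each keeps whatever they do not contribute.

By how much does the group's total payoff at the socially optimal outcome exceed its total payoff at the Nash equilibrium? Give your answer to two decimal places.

331.10 dollars

Each contributed unit returns 5.3/7 = 0.7571 to its contributor — below 1 — so contributing 0 is dominant for every player. At the Nash equilibrium everyone keeps their 11, and the group total is 7 × 11 = 77.
Each contributed unit returns 5.300 to the group as a whole (0.7571 to each of 7 players), which exceeds 1, so the social optimum is full contribution: group total = 5.300 × 77 = 408.10.
Efficiency loss = 408.10 − 77 = 331.10.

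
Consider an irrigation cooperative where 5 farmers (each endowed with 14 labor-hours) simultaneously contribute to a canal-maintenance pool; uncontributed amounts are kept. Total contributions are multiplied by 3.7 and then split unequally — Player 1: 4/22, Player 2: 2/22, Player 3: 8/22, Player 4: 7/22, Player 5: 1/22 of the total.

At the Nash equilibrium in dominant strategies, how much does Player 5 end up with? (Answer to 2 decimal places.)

Each unit j contributes comes back to j as 3.7 × (j's share), so j prefers to contribute only if that share exceeds 1/3.7 = 0.2703; otherwise keeping the unit dominates.
Player 3 and Player 4 clear that bar, contributing 14 each; the remaining 3 contribute 0. Total contributed: 28.
Player 5 keeps 14 and receives 3.7 × 28 × 1/22 = 4.71 from the canal-maintenance pool, for a payoff of 18.71.

18.71 labor-hours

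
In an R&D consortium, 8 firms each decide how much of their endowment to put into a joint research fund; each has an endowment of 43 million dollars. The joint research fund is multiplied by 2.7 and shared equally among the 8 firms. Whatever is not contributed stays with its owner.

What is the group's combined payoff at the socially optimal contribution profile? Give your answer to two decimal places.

Each contributed unit returns 2.700 to the group as a whole (0.3375 to each of 8 players), which exceeds 1, so the social optimum is full contribution: group total = 2.700 × 344 = 928.80.

928.80 million dollars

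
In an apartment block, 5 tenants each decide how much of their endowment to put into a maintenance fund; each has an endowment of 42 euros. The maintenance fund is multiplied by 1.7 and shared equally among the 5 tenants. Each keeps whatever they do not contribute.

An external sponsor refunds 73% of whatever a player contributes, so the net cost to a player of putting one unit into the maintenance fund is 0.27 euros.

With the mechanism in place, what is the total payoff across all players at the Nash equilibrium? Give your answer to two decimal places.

510.30 euros

Under the mechanism each unit contributed yields (1.7/5) / 0.27 = 1.2593 back to its contributor per unit of net cost, which exceeds 1, making full contribution the dominant choice for everyone.
So the Nash equilibrium is full contribution by all 5; the group earns 5 × (42 × 0.73 + 1.7 × 42) = 510.30.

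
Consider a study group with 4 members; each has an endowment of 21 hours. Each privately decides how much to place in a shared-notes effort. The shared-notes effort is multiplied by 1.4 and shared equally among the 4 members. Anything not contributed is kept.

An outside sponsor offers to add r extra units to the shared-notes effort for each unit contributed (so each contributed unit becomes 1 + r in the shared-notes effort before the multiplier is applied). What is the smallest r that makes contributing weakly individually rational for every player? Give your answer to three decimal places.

With matching at rate r, one contributed unit becomes (1 + r) in the shared-notes effort and returns 1.4 × (1 + r) / 4 to the contributor.
Setting this equal to 1: 1 + r = 4/1.4 = 2.8571.
So the minimum matching rate is r = 2.8571 − 1 = 1.857.

1.857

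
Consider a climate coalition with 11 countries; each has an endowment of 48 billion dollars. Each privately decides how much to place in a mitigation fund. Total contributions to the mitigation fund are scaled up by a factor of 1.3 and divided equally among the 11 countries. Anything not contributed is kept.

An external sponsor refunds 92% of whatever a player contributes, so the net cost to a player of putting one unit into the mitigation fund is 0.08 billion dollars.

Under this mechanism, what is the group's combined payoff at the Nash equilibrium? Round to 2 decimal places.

1172.16 billion dollars

Under the mechanism each unit contributed yields (1.3/11) / 0.08 = 1.4773 back to its contributor per unit of net cost, which exceeds 1, making full contribution the dominant choice for everyone.
So the Nash equilibrium is full contribution by all 11; the group earns 11 × (48 × 0.92 + 1.3 × 48) = 1172.16.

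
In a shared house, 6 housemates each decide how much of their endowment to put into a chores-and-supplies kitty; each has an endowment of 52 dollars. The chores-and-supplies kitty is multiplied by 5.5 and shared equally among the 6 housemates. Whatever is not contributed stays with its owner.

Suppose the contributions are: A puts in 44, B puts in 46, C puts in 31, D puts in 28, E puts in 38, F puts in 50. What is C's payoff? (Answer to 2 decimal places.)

238.25 dollars

Total contributed: 44 + 46 + 31 + 28 + 38 + 50 = 237.
Each receives 5.5 × 237 / 6 = 217.25 from the chores-and-supplies kitty.
C keeps 52 − 31 = 21, so C's payoff is 21 + 217.25 = 238.25.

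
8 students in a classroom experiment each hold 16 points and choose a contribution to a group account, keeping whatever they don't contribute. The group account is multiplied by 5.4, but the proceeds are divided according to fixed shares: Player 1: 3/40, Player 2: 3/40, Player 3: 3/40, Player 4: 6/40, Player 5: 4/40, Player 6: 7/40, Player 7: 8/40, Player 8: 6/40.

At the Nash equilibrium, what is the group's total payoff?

198.40 points

A player with share s gets back 5.4·s per unit contributed, so full contribution is dominant for anyone with s > 1/5.4 = 0.1852 and zero contribution is dominant for anyone below.
Only Player 7 (8/40) clears that bar, contributing 16; the remaining 7 contribute 0. Total contributed: 16.
The group account pays out 5.4 × 16 = 86.40 in total (split across the unequal shares, but the aggregate is all that matters for the group sum).
The 7 free-riders keep 16 each, adding 112. Group total = 112 + 86.40 = 198.40.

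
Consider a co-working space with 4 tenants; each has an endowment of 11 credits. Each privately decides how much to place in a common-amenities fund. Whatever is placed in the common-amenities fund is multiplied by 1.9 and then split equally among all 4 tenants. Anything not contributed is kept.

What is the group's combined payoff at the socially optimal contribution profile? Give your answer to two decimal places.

83.60 credits

Each contributed unit returns 1.900 to the group as a whole (0.4750 to each of 4 players), which exceeds 1, so the social optimum is full contribution: group total = 1.900 × 44 = 83.60.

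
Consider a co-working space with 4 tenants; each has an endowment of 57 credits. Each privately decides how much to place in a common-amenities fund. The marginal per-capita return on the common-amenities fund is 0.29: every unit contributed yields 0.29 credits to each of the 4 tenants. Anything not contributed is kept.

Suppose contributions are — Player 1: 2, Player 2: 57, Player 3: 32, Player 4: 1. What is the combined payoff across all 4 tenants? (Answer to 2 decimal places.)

Total contributed: 2 + 57 + 32 + 1 = 92; total kept: 4 × 57 − 92 = 136.
The common-amenities fund pays out 0.29 × 4 × 92 = 106.72 in aggregate.
Group total = 136 + 106.72 = 242.72.

242.72 credits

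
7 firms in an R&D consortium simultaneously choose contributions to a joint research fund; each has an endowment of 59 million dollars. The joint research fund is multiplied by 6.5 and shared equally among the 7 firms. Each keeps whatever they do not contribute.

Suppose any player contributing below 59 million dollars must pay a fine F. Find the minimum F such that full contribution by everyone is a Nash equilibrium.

Given the others contribute fully, the best deviation is to contribute 0 (any partial contribution still incurs the fine and gives up units whose private return 0.9286 is below 1).
Deviating from 59 to 0 saves 59 million dollars but forfeits the deviator's share of the drop in the joint research fund: 6.5/7 × 59 = 54.79.
So the deviation gain is 59 − 54.79 = 4.21, and the fine must be at least 4.21 million dollars to wipe it out.

4.21 million dollars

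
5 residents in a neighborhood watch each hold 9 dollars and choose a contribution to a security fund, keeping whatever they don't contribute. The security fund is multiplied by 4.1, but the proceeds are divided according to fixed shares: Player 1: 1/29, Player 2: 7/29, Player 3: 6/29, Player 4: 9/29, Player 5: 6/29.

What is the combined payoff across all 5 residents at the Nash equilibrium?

72.90 dollars

For player j, contributing a unit is worthwhile iff 4.1 × (j's share) ≥ 1, i.e. iff j's share is at least 0.2439.
Player 4 alone (share 9/29) is above the threshold, contributing 9; the remaining 4 contribute 0. Total contributed: 9.
The security fund pays out 4.1 × 9 = 36.90 in total (split across the unequal shares, but the aggregate is all that matters for the group sum).
The 4 free-riders keep 9 each, adding 36. Group total = 36 + 36.90 = 72.90.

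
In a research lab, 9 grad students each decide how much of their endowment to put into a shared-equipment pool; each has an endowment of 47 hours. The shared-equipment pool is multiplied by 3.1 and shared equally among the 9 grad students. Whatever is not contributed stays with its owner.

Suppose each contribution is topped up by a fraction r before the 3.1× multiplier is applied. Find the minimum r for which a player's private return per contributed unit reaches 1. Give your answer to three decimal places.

1.903

With matching at rate r, one contributed unit becomes (1 + r) in the shared-equipment pool and returns 3.1 × (1 + r) / 9 to the contributor.
Setting this equal to 1: 1 + r = 9/3.1 = 2.9032.
So the minimum matching rate is r = 2.9032 − 1 = 1.903.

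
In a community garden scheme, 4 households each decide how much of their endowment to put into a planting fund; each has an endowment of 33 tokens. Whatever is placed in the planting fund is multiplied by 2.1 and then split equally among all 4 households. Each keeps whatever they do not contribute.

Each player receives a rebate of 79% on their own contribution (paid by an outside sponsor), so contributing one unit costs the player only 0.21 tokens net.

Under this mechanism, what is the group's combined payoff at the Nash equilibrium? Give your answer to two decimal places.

Under the mechanism each unit contributed yields (2.1/4) / 0.21 = 2.5000 back to its contributor per unit of net cost, which exceeds 1, making full contribution the dominant choice for everyone.
At the Nash equilibrium everyone contributes 33. Group total payoff = 4 × (33 × 0.79 + 2.1 × 33) = 381.48.

381.48 tokens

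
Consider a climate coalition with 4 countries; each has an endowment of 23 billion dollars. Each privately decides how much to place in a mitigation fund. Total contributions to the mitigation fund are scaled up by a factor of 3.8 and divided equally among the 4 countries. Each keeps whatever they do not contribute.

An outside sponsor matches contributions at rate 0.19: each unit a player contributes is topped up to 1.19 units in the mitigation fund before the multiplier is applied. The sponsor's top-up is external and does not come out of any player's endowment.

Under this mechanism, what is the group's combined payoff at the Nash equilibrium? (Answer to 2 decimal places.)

The effective private return per unit is now 3.8 × 1.19 / 4 = 1.1305 > 1, so every player's dominant strategy flips to full contribution.
So the Nash equilibrium is full contribution by all 4; the group earns 3.8 × 1.19 × 92 = 416.02.

416.02 billion dollars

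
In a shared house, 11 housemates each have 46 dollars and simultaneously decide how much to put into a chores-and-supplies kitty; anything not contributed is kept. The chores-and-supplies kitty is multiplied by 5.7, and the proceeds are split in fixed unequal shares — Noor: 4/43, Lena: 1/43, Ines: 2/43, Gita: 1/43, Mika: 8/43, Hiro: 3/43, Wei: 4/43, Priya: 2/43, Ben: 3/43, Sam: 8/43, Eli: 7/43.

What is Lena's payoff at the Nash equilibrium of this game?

58.20 dollars

Player j's private return per contributed unit is 5.7 × (j's share). Contributing is weakly dominant for j when that share is at least 1/5.7 = 0.1754, and contributing 0 is dominant otherwise.
Mika and Sam clear that bar, contributing 46 each; the remaining 9 contribute 0. Total contributed: 92.
Lena keeps 46 and receives 5.7 × 92 × 1/43 = 12.20 from the chores-and-supplies kitty, for a payoff of 58.20.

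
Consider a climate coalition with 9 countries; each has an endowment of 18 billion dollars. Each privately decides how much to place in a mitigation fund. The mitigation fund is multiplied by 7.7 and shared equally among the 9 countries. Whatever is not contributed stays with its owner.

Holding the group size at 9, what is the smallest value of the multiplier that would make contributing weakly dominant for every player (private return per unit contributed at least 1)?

9

A contributed unit returns (multiplier)/9 to its contributor.
This reaches 1 exactly when the multiplier is 9.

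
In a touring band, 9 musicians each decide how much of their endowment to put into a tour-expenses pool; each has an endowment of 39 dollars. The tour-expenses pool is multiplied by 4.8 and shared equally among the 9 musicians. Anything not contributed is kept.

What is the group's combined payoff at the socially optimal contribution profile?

Each contributed unit returns 4.800 to the group as a whole (0.5333 to each of 9 players), which exceeds 1, so the social optimum is full contribution: group total = 4.800 × 351 = 1684.80.

1684.80 dollars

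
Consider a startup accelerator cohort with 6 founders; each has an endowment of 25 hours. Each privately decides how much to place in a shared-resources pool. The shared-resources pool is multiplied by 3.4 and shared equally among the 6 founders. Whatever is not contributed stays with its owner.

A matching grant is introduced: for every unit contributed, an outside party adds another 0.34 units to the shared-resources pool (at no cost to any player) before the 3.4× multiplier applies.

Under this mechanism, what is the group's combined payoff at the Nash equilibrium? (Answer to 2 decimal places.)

With the mechanism, a contributed unit returns 3.4 × 1.34 / 6 = 0.7593 per unit of net cost — still below 1 — so contributing 0 remains dominant for every player.
Everyone keeps their endowment and the group total is 6 × 25 = 150.

150.00 hours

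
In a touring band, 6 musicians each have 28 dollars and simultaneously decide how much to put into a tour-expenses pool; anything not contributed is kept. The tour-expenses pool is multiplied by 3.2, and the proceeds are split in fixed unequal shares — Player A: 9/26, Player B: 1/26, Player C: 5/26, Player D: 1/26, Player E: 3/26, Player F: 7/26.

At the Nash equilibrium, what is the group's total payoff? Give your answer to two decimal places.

229.60 dollars

Player j's private return per contributed unit is 3.2 × (j's share). Contributing is weakly dominant for j when that share is at least 1/3.2 = 0.3125, and contributing 0 is dominant otherwise.
Only Player A (9/26) clears that bar, contributing 28; the remaining 5 contribute 0. Total contributed: 28.
The tour-expenses pool pays out 3.2 × 28 = 89.60 in total (split across the unequal shares, but the aggregate is all that matters for the group sum).
The 5 free-riders keep 28 each, adding 140. Group total = 140 + 89.60 = 229.60.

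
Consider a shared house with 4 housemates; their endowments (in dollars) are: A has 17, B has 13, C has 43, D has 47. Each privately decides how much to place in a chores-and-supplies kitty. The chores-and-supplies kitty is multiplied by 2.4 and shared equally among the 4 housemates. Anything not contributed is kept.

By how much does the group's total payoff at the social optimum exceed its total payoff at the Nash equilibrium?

The private return per contributed unit is 2.4/4 = 0.6000 < 1 for every player regardless of endowment, so the Nash equilibrium is zero contribution and the group total is Σ E_j = 17 + 13 + 43 + 47 = 120.
Each contributed unit returns 2.400 to the group, so the social optimum is full contribution by everyone: group total = 2.400 × 120 = 288.00.
Efficiency loss = (2.400 − 1) × 120 = 168.00.

168.00 dollars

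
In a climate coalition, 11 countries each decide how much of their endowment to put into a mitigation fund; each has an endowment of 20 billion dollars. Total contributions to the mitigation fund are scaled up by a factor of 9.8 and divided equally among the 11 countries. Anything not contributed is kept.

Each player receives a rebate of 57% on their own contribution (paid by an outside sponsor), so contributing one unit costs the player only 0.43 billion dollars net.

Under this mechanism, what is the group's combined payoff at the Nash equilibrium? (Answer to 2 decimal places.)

2281.40 billion dollars

Under the mechanism each unit contributed yields (9.8/11) / 0.43 = 2.0719 back to its contributor per unit of net cost, which exceeds 1, making full contribution the dominant choice for everyone.
At the Nash equilibrium everyone contributes 20. Group total payoff = 11 × (20 × 0.57 + 9.8 × 20) = 2281.40.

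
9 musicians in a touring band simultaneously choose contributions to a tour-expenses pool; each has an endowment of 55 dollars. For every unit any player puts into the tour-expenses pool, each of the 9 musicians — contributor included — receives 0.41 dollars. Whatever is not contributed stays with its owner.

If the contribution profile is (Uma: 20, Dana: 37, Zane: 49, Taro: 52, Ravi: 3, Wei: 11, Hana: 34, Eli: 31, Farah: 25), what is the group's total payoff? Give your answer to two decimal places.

Total contributed: 20 + 37 + 49 + 52 + 3 + 11 + 34 + 31 + 25 = 262; total kept: 9 × 55 − 262 = 233.
The tour-expenses pool pays out 0.41 × 9 × 262 = 966.78 in aggregate.
Group total = 233 + 966.78 = 1199.78.

1199.78 dollars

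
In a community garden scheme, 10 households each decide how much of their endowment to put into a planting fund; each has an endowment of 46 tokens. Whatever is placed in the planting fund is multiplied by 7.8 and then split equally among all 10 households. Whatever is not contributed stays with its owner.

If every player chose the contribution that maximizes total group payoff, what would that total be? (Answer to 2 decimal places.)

Each contributed unit returns 7.800 to the group as a whole (0.7800 to each of 10 players), which exceeds 1, so the social optimum is full contribution: group total = 7.800 × 460 = 3588.00.

3588.00 tokens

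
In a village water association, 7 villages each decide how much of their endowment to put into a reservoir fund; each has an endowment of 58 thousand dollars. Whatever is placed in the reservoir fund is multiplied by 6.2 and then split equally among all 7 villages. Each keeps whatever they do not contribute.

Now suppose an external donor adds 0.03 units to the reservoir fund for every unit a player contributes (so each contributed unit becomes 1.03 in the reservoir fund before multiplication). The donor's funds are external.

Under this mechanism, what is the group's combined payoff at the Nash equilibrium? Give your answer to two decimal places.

406.00 thousand dollars

The effective private return is 6.2 × 1.03 / 7 = 0.9123, which is still under 1, so the mechanism doesn't change anyone's dominant strategy: zero contribution.
At the Nash equilibrium no one contributes; group total payoff = 7 × 58 = 406.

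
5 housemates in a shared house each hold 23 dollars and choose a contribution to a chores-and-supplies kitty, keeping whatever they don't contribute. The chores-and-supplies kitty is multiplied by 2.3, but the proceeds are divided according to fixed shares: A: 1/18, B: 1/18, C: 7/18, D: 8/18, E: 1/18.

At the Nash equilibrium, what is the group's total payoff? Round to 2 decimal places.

144.90 dollars

Each unit j contributes comes back to j as 2.3 × (j's share), so j prefers to contribute only if that share exceeds 1/2.3 = 0.4348; otherwise keeping the unit dominates.
The only share above 0.4348 is D's 8/18, contributing 23; the remaining 4 contribute 0. Total contributed: 23.
The chores-and-supplies kitty pays out 2.3 × 23 = 52.90 in total (split across the unequal shares, but the aggregate is all that matters for the group sum).
The 4 free-riders keep 23 each, adding 92. Group total = 92 + 52.90 = 144.90.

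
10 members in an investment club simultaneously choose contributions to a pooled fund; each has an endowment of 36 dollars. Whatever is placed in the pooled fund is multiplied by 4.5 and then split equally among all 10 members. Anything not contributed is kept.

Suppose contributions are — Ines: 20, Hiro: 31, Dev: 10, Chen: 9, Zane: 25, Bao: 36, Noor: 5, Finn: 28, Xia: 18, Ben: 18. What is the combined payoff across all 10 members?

Total contributed: 20 + 31 + 10 + 9 + 25 + 36 + 5 + 28 + 18 + 18 = 200; total kept: 10 × 36 − 200 = 160.
The pooled fund pays out 4.5 × 200 = 900.00 in aggregate.
Group total = 160 + 900.00 = 1060.00.

1060.00 dollars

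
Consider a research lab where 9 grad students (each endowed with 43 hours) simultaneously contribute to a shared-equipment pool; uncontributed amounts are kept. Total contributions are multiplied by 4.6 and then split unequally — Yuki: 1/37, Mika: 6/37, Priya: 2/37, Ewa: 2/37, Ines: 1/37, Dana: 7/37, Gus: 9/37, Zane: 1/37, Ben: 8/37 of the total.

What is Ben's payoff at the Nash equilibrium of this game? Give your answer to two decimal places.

A player with share s gets back 4.6·s per unit contributed, so full contribution is dominant for anyone with s > 1/4.6 = 0.2174 and zero contribution is dominant for anyone below.
Gus alone (share 9/37) is above the threshold, contributing 43; the remaining 8 contribute 0. Total contributed: 43.
Ben keeps 43 and receives 4.6 × 43 × 8/37 = 42.77 from the shared-equipment pool, for a payoff of 85.77.

85.77 hours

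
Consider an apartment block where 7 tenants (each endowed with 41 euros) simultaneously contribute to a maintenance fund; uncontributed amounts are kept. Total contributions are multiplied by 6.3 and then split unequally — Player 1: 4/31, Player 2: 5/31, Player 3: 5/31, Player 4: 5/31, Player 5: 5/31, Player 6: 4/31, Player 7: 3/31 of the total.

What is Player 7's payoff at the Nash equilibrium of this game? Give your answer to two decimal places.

140.99 euros

A player with share s gets back 6.3·s per unit contributed, so full contribution is dominant for anyone with s > 1/6.3 = 0.1587 and zero contribution is dominant for anyone below.
The shares above 0.1587 belong to Player 2, Player 3, Player 4 and Player 5, contributing 41 each; the remaining 3 contribute 0. Total contributed: 164.
Player 7 keeps 41 and receives 6.3 × 164 × 3/31 = 99.99 from the maintenance fund, for a payoff of 140.99.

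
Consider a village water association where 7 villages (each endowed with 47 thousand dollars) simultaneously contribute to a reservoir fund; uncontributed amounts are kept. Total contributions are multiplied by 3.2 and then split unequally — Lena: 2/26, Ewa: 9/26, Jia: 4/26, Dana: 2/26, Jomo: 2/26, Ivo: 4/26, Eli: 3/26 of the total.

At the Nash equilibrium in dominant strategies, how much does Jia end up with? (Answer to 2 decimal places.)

70.14 thousand dollars

A player with share s gets back 3.2·s per unit contributed, so full contribution is dominant for anyone with s > 1/3.2 = 0.3125 and zero contribution is dominant for anyone below.
The only share above 0.3125 is Ewa's 9/26, contributing 47; the remaining 6 contribute 0. Total contributed: 47.
Jia keeps 47 and receives 3.2 × 47 × 4/26 = 23.14 from the reservoir fund, for a payoff of 70.14.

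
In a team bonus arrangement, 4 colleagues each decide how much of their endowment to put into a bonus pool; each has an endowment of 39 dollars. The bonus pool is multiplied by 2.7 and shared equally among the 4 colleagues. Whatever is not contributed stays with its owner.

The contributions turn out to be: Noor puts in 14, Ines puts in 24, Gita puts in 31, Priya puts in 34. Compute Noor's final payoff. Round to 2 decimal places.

Total contributed: 14 + 24 + 31 + 34 = 103.
Each receives 2.7 × 103 / 4 = 69.53 from the bonus pool.
Noor keeps 39 − 14 = 25, so Noor's payoff is 25 + 69.53 = 94.53.

94.53 dollars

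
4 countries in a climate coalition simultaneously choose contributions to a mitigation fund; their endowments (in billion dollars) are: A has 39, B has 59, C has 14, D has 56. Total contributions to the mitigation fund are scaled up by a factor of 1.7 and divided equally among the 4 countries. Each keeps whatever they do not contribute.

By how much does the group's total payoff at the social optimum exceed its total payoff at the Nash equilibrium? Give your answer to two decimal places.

The private return per contributed unit is 1.7/4 = 0.4250 < 1 for every player regardless of endowment, so the Nash equilibrium is zero contribution and the group total is Σ E_j = 39 + 59 + 14 + 56 = 168.
Each contributed unit returns 1.700 to the group, so the social optimum is full contribution by everyone: group total = 1.700 × 168 = 285.60.
Efficiency loss = (1.700 − 1) × 168 = 117.60.

117.60 billion dollars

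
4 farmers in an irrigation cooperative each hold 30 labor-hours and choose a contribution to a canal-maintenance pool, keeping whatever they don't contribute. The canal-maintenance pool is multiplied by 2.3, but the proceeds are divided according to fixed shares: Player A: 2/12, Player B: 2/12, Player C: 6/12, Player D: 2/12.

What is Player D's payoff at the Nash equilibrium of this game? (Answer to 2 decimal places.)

Each unit j contributes comes back to j as 2.3 × (j's share), so j prefers to contribute only if that share exceeds 1/2.3 = 0.4348; otherwise keeping the unit dominates.
Player C alone (share 6/12) is above the threshold, contributing 30; the remaining 3 contribute 0. Total contributed: 30.
Player D keeps 30 and receives 2.3 × 30 × 2/12 = 11.50 from the canal-maintenance pool, for a payoff of 41.50.

41.50 labor-hours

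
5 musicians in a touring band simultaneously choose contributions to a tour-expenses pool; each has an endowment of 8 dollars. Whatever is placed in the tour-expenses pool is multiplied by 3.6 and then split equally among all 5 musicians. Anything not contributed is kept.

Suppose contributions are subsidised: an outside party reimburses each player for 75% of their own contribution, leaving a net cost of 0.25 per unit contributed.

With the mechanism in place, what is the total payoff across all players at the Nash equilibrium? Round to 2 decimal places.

Under the mechanism each unit contributed yields (3.6/5) / 0.25 = 2.8800 back to its contributor per unit of net cost, which exceeds 1, making full contribution the dominant choice for everyone.
So the Nash equilibrium is full contribution by all 5; the group earns 5 × (8 × 0.75 + 3.6 × 8) = 174.00.

174.00 dollars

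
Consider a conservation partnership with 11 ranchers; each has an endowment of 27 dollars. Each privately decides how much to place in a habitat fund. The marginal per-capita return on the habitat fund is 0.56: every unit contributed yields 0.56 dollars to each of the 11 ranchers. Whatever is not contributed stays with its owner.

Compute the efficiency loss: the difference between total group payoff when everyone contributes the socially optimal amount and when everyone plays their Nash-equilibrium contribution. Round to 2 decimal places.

1532.52 dollars

The private return per contributed unit is 0.56 < 1, so contributing 0 is dominant for every player. At the Nash equilibrium everyone keeps their 27, and the group total is 11 × 27 = 297.
Each contributed unit returns 6.160 to the group as a whole (0.56 to each of 11 players), which exceeds 1, so the social optimum is full contribution: group total = 6.160 × 297 = 1829.52.
Efficiency loss = 1829.52 − 297 = 1532.52.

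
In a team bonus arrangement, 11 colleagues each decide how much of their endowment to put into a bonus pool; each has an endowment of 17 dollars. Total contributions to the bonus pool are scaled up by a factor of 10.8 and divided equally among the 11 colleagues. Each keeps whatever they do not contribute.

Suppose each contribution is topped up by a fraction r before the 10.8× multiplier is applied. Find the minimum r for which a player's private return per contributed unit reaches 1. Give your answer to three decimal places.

With matching at rate r, one contributed unit becomes (1 + r) in the bonus pool and returns 10.8 × (1 + r) / 11 to the contributor.
Setting this equal to 1: 1 + r = 11/10.8 = 1.0185.
So the minimum matching rate is r = 1.0185 − 1 = 0.019.

0.019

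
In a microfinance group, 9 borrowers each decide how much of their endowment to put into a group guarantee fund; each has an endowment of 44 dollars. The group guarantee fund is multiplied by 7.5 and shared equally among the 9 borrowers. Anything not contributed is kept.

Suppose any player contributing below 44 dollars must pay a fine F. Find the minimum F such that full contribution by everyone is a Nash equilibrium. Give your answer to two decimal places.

Given the others contribute fully, the best deviation is to contribute 0 (any partial contribution still incurs the fine and gives up units whose private return 0.8333 is below 1).
Deviating from 44 to 0 saves 44 dollars but forfeits the deviator's share of the drop in the group guarantee fund: 7.5/9 × 44 = 36.67.
So the deviation gain is 44 − 36.67 = 7.33, and the fine must be at least 7.33 dollars to wipe it out.

7.33 dollars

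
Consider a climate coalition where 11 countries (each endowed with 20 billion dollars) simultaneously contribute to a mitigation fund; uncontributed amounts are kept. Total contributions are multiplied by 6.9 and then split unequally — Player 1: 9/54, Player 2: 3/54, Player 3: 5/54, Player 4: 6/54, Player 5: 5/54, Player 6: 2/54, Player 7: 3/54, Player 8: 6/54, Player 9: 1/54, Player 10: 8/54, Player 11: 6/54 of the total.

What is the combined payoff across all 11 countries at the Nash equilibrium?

Each unit j contributes comes back to j as 6.9 × (j's share), so j prefers to contribute only if that share exceeds 1/6.9 = 0.1449; otherwise keeping the unit dominates.
Player 1 and Player 10 clear that bar, contributing 20 each; the remaining 9 contribute 0. Total contributed: 40.
The mitigation fund pays out 6.9 × 40 = 276.00 in total (split across the unequal shares, but the aggregate is all that matters for the group sum).
The 9 free-riders keep 20 each, adding 180. Group total = 180 + 276.00 = 456.00.

456.00 billion dollars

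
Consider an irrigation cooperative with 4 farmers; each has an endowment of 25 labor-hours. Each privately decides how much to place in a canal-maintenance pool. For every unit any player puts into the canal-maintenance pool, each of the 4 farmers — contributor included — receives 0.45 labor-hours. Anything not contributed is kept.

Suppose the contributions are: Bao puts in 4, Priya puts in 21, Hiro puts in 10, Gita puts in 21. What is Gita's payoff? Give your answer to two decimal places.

Total contributed: 4 + 21 + 10 + 21 = 56.
Each receives 0.45 × 56 = 25.20 from the canal-maintenance pool.
Gita keeps 25 − 21 = 4, so Gita's payoff is 4 + 25.20 = 29.20.

29.20 labor-hours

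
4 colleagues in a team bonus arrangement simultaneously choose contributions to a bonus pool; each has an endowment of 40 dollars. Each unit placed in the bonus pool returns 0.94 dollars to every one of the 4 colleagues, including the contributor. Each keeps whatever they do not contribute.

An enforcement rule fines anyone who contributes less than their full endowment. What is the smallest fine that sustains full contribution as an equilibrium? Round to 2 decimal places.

2.40 dollars

Given the others contribute fully, the best deviation is to contribute 0 (any partial contribution still incurs the fine and gives up units whose private return 0.94 is below 1).
Deviating from 40 to 0 saves 40 dollars but forfeits the deviator's share of the drop in the bonus pool: 0.94 × 40 = 37.60.
So the deviation gain is 40 − 37.60 = 2.40, and the fine must be at least 2.40 dollars to wipe it out.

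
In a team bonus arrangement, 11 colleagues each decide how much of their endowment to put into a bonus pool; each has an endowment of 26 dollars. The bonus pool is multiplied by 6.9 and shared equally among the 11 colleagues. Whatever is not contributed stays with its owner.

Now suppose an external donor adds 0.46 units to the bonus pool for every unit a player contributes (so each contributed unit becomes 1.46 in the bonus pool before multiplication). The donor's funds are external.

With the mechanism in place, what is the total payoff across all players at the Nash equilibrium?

The effective private return is 6.9 × 1.46 / 11 = 0.9158, which is still under 1, so the mechanism doesn't change anyone's dominant strategy: zero contribution.
At the Nash equilibrium no one contributes; group total payoff = 11 × 26 = 286.

286.00 dollars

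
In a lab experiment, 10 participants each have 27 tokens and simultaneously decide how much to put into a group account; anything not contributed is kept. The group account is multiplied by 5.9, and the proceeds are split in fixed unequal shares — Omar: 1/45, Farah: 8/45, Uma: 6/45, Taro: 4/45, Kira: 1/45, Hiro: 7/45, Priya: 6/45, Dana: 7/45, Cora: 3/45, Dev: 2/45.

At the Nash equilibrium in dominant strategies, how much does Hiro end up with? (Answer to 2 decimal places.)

51.78 tokens

Each unit j contributes comes back to j as 5.9 × (j's share), so j prefers to contribute only if that share exceeds 1/5.9 = 0.1695; otherwise keeping the unit dominates.
The only share above 0.1695 is Farah's 8/45, contributing 27; the remaining 9 contribute 0. Total contributed: 27.
Hiro keeps 27 and receives 5.9 × 27 × 7/45 = 24.78 from the group account, for a payoff of 51.78.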